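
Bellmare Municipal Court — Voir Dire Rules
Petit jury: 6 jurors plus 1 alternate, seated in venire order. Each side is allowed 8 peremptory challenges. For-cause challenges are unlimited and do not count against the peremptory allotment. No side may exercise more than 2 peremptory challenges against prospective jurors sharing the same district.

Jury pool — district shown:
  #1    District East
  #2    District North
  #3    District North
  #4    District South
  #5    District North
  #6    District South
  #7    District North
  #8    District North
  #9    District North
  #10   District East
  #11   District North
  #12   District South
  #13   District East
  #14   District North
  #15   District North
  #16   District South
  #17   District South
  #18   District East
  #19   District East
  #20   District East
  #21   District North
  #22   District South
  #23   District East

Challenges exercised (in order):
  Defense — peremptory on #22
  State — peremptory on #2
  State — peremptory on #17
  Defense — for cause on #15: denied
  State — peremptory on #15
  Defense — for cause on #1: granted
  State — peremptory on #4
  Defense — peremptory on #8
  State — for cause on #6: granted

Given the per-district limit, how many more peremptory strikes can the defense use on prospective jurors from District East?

2

Defense peremptories so far: #22, #8 — 2 of 8 used, 6 left overall.
Against District East: none yet — per-district cap 2 leaves 2.
Binding limit: min(6, 2) = 2.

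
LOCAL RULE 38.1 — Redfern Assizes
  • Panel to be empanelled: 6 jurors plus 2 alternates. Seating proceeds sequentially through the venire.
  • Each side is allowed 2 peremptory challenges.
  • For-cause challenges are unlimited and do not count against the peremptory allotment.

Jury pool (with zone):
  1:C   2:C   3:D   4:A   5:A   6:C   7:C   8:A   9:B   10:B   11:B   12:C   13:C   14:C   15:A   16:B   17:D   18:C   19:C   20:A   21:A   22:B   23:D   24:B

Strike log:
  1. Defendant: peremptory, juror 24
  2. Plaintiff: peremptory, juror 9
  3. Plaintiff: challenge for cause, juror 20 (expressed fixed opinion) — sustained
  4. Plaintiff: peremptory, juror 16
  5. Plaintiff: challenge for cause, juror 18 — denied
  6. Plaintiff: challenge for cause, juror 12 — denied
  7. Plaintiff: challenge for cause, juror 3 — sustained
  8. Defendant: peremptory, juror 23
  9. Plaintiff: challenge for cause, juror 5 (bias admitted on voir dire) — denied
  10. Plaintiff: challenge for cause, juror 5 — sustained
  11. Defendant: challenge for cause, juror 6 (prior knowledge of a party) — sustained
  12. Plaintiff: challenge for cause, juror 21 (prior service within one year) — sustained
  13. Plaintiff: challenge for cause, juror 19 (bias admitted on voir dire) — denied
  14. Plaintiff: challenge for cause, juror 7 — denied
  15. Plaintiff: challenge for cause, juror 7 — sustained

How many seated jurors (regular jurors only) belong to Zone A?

Removed: #3, #5, #6, #7, #9, #16, #20, #21, #23, #24.
Seated jurors 1–6: #1, #2, #4, #8, #10, #11 (alternates #12, #13 not counted).
Of those, in Zone A: #4, #8 → 2.

2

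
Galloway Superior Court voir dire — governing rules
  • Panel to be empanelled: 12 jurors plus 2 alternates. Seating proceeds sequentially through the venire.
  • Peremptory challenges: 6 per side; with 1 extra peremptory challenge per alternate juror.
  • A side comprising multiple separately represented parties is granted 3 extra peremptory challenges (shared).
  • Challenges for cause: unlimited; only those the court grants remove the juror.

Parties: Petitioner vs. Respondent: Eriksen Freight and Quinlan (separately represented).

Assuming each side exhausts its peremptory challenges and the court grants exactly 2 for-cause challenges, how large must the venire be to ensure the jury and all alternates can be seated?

35

Seats to fill: 12 + 2 alternates = 14.
Peremptories — Petitioner: 6 + 1×2 = 8; Respondent: 6 + 1×2 + 3 = 11; total 19.
For-cause removals: 2.
Minimum venire: 14 + 19 + 2 = 35.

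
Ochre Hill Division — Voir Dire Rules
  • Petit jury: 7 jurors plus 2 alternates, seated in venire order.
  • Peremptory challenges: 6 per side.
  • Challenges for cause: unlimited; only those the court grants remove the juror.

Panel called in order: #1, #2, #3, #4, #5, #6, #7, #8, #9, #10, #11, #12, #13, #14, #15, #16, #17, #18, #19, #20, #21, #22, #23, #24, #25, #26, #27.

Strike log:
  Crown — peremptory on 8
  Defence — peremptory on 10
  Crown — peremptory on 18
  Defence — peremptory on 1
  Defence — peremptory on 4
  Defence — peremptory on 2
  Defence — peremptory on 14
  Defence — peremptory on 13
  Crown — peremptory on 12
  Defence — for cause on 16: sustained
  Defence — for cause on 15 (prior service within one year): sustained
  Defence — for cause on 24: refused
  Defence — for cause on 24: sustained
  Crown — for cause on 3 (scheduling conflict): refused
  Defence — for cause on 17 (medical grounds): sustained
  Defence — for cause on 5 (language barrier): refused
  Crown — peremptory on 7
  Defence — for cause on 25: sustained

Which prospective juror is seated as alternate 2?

22

Removed: #1, #2, #4, #7, #8, #10, #12, #13, #14, #15, #16, #17, #18, #24, #25. (#3, #5 stay — for-cause denied.)
Seating in order: seats 1–7 → #3, #5, #6, #9, #11, #19, #20; alternates → #21, #22.
So alternate 2 is #22.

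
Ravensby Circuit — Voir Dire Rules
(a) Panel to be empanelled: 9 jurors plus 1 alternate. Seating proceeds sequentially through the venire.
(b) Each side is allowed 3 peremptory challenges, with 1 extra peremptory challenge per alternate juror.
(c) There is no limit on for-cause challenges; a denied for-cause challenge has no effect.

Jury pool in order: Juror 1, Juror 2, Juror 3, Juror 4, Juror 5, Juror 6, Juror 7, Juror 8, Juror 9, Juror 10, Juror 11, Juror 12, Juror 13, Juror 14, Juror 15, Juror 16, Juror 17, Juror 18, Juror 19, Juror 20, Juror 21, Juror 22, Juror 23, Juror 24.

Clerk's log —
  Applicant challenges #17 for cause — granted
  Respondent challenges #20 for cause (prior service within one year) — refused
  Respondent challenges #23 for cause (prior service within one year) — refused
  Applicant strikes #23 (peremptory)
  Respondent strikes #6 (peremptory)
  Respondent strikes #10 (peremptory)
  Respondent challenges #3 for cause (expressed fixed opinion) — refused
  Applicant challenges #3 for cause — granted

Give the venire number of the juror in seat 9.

Removed: #3, #6, #10, #17, #23. (#20 stays — for-cause denied.)
Seating in order: seats 1–9 → #1, #2, #4, #5, #7, #8, #9, #11, #12; alternates → #13.
So seat 9 is #12.

12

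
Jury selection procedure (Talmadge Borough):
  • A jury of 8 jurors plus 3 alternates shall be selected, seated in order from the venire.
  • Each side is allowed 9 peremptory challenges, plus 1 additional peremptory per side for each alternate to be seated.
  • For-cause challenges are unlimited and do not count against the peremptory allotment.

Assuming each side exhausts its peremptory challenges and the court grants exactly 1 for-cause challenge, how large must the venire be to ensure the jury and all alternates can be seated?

36

Seats to fill: 8 + 3 alternates = 11.
Peremptories: 9 + 1×3 = 12 per side × 2 sides = 24.
For-cause removals: 1.
Minimum venire: 11 + 24 + 1 = 36.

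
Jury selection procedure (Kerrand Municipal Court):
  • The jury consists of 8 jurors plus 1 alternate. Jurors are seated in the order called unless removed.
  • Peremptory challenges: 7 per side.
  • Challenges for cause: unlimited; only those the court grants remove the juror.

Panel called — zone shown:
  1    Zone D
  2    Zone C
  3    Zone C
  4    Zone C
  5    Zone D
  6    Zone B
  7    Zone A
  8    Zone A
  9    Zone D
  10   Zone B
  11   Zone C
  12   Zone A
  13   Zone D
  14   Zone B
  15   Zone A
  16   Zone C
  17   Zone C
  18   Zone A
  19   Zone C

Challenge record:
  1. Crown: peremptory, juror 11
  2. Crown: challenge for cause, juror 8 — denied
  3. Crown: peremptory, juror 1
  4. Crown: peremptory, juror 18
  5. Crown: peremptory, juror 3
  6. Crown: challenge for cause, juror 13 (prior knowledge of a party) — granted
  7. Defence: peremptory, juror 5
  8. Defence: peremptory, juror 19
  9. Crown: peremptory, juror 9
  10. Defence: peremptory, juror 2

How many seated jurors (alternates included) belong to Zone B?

Removed: #1, #2, #3, #5, #9, #11, #13, #18, #19.
Seated (9 incl. alternates): #4, #6, #7, #8, #10, #12, #14, #15, #16.
Of those, in Zone B: #6, #10, #14 → 3.

3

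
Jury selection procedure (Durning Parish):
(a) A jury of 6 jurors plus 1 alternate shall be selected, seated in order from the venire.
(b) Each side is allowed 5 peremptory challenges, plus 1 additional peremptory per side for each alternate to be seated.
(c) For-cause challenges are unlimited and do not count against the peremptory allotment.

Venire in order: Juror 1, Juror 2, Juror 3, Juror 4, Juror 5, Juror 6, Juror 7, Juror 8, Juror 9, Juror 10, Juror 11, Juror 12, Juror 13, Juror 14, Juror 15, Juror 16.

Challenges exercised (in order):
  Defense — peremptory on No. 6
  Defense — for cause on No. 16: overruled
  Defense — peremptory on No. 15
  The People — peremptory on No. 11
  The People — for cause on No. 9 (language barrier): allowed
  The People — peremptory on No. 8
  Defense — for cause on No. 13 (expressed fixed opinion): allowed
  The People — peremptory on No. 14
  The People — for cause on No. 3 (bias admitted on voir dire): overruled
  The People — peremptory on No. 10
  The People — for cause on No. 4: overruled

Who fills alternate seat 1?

Removed: #6, #8, #9, #10, #11, #13, #14, #15. (#3, #4, #16 stay — for-cause denied.)
Seating in order: seats 1–6 → #1, #2, #3, #4, #5, #7; alternates → #12.
So alternate 1 is #12.

12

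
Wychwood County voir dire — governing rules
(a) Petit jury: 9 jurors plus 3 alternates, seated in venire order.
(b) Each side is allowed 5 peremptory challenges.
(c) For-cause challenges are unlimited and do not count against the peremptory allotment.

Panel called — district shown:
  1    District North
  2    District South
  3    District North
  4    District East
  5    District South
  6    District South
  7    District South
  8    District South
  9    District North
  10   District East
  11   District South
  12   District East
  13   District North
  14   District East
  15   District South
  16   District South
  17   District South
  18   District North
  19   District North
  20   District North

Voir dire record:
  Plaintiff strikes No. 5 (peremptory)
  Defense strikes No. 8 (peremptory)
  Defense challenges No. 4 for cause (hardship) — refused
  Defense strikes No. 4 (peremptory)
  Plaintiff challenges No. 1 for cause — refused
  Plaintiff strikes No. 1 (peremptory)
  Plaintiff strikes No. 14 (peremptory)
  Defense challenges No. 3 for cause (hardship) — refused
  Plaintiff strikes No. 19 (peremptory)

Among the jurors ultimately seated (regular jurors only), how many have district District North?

Removed: #1, #4, #5, #8, #14, #19.
Seated jurors 1–9: #2, #3, #6, #7, #9, #10, #11, #12, #13 (alternates #15, #16, #17 not counted).
Of those, in District North: #3, #9, #13 → 3.

3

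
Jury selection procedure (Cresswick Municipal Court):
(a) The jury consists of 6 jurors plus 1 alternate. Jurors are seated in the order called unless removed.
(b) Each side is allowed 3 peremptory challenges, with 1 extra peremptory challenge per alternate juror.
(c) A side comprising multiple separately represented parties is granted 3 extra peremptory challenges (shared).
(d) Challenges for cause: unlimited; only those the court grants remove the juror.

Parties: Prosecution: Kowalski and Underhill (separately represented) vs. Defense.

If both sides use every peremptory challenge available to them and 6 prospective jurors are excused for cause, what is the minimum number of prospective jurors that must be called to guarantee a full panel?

24

Seats to fill: 6 + 1 alternates = 7.
Peremptories — Prosecution: 3 + 1×1 + 3 = 7; Defense: 3 + 1×1 = 4; total 11.
For-cause removals: 6.
Minimum venire: 7 + 11 + 6 = 24.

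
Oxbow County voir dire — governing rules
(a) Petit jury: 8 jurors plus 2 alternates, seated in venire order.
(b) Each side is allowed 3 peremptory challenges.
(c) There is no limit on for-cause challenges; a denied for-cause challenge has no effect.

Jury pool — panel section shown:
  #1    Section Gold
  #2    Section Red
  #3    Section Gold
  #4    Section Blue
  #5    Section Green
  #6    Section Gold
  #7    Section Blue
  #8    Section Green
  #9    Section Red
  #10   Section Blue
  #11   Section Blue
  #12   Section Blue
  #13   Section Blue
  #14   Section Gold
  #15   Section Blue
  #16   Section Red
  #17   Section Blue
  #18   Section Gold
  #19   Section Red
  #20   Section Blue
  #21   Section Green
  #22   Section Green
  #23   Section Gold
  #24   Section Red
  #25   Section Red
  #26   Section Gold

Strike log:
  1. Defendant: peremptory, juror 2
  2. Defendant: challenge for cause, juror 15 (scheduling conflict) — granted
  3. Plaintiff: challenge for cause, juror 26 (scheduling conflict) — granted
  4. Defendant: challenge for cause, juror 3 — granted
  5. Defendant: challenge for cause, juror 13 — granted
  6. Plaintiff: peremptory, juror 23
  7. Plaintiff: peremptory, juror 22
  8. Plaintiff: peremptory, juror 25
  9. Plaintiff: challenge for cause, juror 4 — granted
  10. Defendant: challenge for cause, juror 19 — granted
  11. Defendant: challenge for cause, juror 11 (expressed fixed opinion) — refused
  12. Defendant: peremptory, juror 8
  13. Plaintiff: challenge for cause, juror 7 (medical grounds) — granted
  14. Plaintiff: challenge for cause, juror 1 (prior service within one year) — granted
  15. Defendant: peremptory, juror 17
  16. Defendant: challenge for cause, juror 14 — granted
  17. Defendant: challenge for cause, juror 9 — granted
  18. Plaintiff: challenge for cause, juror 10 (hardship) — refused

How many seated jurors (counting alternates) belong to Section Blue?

4

Removed: #1, #2, #3, #4, #7, #8, #9, #13, #14, #15, #17, #19, #22, #23, #25, #26.
Seated (10 incl. alternates): #5, #6, #10, #11, #12, #16, #18, #20, #21, #24.
Of those, in Section Blue: #10, #11, #12, #20 → 4.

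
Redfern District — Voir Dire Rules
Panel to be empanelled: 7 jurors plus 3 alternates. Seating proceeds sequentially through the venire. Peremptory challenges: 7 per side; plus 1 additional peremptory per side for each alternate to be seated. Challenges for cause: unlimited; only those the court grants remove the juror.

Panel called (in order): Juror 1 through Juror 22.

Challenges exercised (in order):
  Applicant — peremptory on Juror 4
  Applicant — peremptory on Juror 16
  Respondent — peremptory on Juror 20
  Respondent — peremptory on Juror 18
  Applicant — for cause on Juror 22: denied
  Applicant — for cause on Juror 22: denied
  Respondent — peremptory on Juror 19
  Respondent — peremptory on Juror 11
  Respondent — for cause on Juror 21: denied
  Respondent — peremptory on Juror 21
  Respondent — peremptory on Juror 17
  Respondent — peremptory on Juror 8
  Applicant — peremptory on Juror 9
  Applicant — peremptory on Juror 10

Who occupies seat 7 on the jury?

Removed: #4, #8, #9, #10, #11, #16, #17, #18, #19, #20, #21. (#22 stays — for-cause denied.)
Seating in order: seats 1–7 → #1, #2, #3, #5, #6, #7, #12; alternates → #13, #14, #15.
So seat 7 is #12.

12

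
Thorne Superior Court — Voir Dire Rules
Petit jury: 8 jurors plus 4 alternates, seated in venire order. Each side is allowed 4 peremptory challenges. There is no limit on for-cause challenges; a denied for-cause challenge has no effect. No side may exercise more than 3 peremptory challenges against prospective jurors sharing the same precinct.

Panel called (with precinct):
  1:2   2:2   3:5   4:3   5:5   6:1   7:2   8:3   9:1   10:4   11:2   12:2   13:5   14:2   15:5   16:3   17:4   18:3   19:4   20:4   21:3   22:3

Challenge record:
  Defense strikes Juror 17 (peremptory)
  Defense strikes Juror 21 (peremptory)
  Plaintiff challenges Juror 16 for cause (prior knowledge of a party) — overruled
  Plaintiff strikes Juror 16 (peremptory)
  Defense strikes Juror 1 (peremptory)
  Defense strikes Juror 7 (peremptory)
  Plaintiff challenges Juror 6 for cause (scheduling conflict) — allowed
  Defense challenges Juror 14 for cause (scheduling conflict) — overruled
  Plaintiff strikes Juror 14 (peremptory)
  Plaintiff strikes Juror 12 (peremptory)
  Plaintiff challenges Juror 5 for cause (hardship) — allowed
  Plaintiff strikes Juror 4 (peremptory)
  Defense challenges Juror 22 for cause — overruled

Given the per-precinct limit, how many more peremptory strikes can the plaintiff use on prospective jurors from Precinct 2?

Plaintiff peremptories so far: #16, #14, #12, #4 — 4 of 4 used, 0 left overall.
Against Precinct 2: #14, #12 — 2 used; per-precinct cap 3 leaves 1.
Binding limit: min(0, 1) = 0.

0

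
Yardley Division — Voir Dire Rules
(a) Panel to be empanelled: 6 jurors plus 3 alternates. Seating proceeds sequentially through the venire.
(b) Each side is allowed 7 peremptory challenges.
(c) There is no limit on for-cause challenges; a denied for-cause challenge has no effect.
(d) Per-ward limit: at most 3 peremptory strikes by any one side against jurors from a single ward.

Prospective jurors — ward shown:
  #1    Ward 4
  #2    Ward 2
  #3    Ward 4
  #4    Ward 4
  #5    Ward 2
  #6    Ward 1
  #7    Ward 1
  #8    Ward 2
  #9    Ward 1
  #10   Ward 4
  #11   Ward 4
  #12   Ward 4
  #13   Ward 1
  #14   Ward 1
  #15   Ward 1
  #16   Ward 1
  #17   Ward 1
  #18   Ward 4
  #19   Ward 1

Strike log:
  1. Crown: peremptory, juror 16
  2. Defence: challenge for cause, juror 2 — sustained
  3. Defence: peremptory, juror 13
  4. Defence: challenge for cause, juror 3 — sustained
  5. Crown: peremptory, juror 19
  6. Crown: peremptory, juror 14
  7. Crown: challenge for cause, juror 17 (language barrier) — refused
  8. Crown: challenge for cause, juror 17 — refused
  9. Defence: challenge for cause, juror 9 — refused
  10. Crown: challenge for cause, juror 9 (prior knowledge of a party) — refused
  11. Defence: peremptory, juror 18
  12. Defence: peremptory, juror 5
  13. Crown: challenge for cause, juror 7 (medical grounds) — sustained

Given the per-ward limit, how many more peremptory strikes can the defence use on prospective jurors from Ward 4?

Defence peremptories so far: #13, #18, #5 — 3 of 7 used, 4 left overall.
Against Ward 4: #18 — 1 used; per-ward cap 3 leaves 2.
Binding limit: min(4, 2) = 2.

2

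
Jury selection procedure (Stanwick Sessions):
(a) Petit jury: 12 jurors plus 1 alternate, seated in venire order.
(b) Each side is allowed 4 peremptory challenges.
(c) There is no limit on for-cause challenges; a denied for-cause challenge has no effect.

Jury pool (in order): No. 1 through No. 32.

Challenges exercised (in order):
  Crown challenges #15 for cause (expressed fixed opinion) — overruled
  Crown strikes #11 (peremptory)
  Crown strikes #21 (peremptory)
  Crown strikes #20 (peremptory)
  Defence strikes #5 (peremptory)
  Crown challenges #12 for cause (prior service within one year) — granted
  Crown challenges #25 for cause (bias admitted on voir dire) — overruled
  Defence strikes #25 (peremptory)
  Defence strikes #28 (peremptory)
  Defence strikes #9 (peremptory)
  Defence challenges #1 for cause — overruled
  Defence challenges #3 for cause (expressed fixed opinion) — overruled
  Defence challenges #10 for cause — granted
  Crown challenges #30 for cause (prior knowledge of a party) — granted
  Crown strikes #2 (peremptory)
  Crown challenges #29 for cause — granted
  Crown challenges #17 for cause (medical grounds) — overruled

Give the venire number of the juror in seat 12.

18

Removed: #2, #5, #9, #10, #11, #12, #20, #21, #25, #28, #29, #30. (#1, #3, #15, #17 stay — for-cause denied.)
Seating in order: seats 1–12 → #1, #3, #4, #6, #7, #8, #13, #14, #15, #16, #17, #18; alternates → #19.
So seat 12 is #18.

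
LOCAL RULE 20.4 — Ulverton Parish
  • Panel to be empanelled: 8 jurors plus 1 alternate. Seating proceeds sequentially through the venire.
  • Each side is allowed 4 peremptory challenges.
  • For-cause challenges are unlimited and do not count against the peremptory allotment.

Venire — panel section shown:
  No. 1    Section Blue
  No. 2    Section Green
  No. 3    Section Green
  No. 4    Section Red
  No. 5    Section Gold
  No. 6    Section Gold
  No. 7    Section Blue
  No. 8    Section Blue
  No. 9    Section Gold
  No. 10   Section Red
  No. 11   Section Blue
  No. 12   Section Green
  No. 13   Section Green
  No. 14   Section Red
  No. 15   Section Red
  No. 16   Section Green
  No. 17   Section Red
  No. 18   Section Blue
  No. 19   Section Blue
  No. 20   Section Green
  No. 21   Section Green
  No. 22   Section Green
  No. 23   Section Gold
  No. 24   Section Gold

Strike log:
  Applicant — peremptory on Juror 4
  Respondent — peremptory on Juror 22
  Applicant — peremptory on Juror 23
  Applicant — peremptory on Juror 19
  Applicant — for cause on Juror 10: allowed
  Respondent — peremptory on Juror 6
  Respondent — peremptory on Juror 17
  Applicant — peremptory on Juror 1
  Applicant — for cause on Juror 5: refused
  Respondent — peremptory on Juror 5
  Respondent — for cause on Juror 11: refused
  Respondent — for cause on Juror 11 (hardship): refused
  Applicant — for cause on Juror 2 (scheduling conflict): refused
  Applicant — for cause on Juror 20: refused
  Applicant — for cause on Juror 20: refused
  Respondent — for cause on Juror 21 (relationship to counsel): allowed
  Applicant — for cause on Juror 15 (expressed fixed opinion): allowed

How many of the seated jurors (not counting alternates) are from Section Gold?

Removed: #1, #4, #5, #6, #10, #15, #17, #19, #21, #22, #23.
Seated jurors 1–8: #2, #3, #7, #8, #9, #11, #12, #13 (alternates #14 not counted).
Of those, in Section Gold: #9 → 1.

1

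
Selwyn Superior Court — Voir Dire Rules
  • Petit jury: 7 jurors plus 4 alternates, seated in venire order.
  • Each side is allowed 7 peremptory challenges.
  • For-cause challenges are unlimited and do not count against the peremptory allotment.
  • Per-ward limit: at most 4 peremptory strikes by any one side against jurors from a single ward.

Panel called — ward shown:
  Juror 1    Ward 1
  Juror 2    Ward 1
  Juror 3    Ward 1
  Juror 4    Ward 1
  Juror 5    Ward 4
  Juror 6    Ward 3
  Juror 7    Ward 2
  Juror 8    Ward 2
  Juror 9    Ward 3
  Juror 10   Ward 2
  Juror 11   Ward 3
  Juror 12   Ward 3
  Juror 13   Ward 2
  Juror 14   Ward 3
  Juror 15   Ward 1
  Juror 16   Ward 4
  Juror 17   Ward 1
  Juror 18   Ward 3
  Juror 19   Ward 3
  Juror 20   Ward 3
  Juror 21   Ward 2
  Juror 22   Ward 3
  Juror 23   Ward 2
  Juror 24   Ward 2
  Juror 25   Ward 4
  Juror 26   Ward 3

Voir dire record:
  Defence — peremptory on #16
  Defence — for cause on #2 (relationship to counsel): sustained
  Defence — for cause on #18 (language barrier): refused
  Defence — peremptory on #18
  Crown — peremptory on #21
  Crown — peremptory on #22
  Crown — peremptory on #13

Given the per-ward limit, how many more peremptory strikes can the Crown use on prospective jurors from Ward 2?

Crown peremptories so far: #21, #22, #13 — 3 of 7 used, 4 left overall.
Against Ward 2: #21, #13 — 2 used; per-ward cap 4 leaves 2.
Binding limit: min(4, 2) = 2.

2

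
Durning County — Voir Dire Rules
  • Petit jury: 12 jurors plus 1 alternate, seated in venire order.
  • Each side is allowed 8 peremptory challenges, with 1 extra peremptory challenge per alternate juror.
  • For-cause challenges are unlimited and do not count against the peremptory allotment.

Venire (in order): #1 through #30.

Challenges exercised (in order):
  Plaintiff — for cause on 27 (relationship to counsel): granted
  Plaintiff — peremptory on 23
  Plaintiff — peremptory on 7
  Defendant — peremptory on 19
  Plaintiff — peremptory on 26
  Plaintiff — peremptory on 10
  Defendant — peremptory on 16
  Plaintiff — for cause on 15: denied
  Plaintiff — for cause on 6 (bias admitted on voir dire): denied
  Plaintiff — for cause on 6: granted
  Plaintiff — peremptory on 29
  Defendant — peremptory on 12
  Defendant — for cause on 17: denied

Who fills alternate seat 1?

Removed: #6, #7, #10, #12, #16, #19, #23, #26, #27, #29. (#15, #17 stay — for-cause denied.)
Filling seats in venire order through position 13: #1, #2, #3, #4, #5, #8, #9, #11, #13, #14, #15, #17, #18.
So alternate 1 is #18.

18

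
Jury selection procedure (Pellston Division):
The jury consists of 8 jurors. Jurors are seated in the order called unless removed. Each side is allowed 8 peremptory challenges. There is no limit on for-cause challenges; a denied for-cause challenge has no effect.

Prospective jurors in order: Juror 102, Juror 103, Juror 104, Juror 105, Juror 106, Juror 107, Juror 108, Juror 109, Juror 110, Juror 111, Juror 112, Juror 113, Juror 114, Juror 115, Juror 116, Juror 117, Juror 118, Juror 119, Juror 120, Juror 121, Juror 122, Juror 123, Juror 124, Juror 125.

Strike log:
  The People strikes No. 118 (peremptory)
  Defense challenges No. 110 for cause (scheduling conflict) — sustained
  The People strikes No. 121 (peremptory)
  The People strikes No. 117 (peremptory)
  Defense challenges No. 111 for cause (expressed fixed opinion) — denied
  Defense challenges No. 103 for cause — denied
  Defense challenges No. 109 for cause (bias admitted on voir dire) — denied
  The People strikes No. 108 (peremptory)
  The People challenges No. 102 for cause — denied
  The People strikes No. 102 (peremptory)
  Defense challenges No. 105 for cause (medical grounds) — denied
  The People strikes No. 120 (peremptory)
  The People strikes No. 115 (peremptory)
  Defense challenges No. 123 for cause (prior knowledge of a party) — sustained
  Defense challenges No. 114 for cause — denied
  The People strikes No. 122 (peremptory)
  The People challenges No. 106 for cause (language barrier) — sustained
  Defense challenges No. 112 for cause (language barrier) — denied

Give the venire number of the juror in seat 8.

Removed: #102, #106, #108, #110, #115, #117, #118, #120, #121, #122, #123. (#103, #105, #109, #111, #112, #114 stay — for-cause denied.)
Seating in order: seats 1–8 → #103, #104, #105, #107, #109, #111, #112, #113.
So seat 8 is #113.

113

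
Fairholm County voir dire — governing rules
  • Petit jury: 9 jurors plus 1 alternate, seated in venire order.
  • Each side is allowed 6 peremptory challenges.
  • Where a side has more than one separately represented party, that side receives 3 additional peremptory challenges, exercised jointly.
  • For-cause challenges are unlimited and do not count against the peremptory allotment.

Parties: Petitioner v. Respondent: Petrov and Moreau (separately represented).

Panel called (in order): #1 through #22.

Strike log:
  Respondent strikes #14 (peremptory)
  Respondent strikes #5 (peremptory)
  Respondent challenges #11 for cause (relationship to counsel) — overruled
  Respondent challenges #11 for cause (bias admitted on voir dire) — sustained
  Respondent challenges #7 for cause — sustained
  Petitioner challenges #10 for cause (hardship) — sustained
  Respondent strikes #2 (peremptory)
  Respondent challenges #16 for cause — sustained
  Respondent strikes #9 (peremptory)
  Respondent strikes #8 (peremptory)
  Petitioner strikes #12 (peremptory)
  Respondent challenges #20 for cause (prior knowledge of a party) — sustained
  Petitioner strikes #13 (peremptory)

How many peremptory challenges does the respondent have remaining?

Respondent allotment: 6 base + 3 multi-party = 9.
Respondent peremptories used: #14, #5, #2, #9, #8 — 5 (for-cause on #11, #11, #7, #16, #20 don't count).
Remaining: 9 − 5 = 4.

4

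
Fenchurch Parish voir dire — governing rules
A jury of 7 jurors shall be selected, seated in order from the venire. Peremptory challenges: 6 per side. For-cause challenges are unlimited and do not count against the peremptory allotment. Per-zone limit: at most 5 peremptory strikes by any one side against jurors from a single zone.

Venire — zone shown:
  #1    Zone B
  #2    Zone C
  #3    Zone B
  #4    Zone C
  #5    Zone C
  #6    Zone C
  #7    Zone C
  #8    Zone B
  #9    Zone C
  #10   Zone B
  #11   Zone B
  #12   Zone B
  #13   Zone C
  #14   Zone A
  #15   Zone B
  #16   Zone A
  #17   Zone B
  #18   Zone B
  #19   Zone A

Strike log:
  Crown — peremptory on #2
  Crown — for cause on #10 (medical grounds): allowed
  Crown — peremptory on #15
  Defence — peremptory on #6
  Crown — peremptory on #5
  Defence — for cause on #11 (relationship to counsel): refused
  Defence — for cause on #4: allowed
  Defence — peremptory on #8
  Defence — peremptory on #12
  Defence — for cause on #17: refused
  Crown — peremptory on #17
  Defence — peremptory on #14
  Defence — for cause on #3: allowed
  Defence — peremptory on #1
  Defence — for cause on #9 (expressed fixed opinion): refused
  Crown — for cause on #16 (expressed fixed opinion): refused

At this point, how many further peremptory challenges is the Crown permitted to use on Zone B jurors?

Crown peremptories so far: #2, #15, #5, #17 — 4 of 6 used, 2 left overall.
Against Zone B: #15, #17 — 2 used; per-zone cap 5 leaves 3.
Binding limit: min(2, 3) = 2.

2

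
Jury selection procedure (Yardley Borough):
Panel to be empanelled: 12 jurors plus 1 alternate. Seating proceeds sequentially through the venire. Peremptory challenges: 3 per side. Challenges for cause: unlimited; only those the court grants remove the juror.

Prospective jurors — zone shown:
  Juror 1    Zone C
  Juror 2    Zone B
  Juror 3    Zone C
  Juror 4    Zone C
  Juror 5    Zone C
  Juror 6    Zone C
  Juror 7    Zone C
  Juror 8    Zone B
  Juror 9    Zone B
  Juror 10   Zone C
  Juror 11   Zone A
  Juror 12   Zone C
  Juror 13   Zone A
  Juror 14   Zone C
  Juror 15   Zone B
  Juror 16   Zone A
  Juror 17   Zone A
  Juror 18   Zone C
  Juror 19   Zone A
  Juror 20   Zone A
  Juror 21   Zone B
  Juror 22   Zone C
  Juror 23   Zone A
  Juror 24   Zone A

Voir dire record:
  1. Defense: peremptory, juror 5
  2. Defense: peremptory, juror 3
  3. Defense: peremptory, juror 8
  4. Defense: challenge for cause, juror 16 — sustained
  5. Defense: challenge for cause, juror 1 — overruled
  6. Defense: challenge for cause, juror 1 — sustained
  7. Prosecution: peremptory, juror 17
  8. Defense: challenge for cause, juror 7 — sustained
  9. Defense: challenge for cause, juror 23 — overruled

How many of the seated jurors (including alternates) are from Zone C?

Removed: #1, #3, #5, #7, #8, #16, #17.
Seated (13 incl. alternates): #2, #4, #6, #9, #10, #11, #12, #13, #14, #15, #18, #19, #20.
Of those, in Zone C: #4, #6, #10, #12, #14, #18 → 6.

6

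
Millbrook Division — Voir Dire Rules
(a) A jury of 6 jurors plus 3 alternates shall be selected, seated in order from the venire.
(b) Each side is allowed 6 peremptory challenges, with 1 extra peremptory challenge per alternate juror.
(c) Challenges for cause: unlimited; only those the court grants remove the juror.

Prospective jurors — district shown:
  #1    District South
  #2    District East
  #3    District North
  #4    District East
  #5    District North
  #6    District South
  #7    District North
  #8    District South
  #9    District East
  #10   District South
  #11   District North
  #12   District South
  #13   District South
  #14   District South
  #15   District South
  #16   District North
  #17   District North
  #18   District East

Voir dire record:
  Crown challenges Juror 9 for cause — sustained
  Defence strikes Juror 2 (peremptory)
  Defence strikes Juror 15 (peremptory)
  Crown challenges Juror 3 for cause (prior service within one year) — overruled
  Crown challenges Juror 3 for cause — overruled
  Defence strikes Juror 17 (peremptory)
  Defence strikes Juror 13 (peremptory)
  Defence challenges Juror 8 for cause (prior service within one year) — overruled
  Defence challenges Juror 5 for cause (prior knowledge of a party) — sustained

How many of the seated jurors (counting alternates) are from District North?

3

Removed: #2, #5, #9, #13, #15, #17.
Seated (9 incl. alternates): #1, #3, #4, #6, #7, #8, #10, #11, #12.
Of those, in District North: #3, #7, #11 → 3.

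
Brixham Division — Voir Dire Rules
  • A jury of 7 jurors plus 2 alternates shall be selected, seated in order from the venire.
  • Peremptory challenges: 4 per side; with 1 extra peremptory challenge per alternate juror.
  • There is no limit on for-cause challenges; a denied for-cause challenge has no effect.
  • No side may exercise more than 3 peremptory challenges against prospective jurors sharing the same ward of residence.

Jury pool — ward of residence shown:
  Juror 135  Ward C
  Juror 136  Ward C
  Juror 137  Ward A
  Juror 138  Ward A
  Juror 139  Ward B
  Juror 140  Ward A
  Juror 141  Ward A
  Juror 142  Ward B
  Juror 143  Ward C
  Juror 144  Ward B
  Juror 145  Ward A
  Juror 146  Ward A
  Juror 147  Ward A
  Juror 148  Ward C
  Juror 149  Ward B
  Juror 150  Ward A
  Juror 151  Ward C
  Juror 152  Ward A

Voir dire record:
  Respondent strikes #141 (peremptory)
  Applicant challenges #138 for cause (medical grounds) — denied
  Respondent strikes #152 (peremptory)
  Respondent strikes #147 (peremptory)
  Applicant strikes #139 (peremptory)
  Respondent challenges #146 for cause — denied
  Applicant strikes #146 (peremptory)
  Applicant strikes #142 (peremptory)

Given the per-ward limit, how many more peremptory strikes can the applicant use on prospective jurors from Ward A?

2

Applicant peremptories so far: #139, #146, #142 — 3 of 6 used, 3 left overall.
Against Ward A: #146 — 1 used; per-ward cap 3 leaves 2.
Binding limit: min(3, 2) = 2.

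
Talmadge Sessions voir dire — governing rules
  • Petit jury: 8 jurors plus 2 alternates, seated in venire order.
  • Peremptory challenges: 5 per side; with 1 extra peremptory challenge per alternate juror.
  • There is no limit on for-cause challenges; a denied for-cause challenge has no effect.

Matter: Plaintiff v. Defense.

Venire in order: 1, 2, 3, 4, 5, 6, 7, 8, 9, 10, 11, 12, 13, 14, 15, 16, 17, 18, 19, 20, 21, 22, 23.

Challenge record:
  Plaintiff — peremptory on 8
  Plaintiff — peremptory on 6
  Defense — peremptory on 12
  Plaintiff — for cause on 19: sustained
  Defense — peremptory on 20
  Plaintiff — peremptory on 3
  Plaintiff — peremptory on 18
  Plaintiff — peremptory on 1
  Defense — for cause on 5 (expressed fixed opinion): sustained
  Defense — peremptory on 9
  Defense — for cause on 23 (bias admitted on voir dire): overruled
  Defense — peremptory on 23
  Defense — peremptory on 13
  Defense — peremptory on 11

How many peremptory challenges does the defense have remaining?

1

Defense allotment: 5 base + 1 × 2 alternates = 7.
Defense peremptories used: #12, #20, #9, #23, #13, #11 — 6 (for-cause on #5, #23 don't count).
Remaining: 7 − 6 = 1.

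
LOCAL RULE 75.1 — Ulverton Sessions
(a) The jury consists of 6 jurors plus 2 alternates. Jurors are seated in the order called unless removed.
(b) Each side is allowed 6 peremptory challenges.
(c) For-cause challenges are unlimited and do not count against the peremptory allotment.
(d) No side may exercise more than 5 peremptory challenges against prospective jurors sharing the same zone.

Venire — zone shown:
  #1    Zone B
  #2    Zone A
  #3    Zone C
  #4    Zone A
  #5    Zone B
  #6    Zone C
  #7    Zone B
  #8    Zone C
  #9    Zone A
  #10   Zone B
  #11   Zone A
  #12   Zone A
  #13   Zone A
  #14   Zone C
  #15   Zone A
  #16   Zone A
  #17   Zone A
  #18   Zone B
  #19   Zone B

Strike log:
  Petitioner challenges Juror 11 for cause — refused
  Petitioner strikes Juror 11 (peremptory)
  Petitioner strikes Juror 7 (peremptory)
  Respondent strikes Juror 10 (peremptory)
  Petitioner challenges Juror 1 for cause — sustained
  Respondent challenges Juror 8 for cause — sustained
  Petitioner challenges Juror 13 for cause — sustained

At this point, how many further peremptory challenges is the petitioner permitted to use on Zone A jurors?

Petitioner peremptories so far: #11, #7 — 2 of 6 used, 4 left overall.
Against Zone A: #11 — 1 used; per-zone cap 5 leaves 4.
Binding limit: min(4, 4) = 4.

4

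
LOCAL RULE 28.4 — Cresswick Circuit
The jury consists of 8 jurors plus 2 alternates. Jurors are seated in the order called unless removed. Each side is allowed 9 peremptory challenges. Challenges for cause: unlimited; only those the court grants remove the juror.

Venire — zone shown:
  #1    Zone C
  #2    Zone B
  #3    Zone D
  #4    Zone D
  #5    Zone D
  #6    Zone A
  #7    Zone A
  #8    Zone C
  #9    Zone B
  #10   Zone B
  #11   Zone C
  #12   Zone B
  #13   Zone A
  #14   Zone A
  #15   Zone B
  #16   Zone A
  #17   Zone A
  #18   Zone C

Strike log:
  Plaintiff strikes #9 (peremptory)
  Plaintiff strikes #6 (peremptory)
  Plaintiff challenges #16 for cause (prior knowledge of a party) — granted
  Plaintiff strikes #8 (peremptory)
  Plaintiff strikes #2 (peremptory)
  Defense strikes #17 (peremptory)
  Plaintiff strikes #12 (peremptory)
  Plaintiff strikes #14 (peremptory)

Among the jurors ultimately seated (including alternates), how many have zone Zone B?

Removed: #2, #6, #8, #9, #12, #14, #16, #17.
Seated (10 incl. alternates): #1, #3, #4, #5, #7, #10, #11, #13, #15, #18.
Of those, in Zone B: #10, #15 → 2.

2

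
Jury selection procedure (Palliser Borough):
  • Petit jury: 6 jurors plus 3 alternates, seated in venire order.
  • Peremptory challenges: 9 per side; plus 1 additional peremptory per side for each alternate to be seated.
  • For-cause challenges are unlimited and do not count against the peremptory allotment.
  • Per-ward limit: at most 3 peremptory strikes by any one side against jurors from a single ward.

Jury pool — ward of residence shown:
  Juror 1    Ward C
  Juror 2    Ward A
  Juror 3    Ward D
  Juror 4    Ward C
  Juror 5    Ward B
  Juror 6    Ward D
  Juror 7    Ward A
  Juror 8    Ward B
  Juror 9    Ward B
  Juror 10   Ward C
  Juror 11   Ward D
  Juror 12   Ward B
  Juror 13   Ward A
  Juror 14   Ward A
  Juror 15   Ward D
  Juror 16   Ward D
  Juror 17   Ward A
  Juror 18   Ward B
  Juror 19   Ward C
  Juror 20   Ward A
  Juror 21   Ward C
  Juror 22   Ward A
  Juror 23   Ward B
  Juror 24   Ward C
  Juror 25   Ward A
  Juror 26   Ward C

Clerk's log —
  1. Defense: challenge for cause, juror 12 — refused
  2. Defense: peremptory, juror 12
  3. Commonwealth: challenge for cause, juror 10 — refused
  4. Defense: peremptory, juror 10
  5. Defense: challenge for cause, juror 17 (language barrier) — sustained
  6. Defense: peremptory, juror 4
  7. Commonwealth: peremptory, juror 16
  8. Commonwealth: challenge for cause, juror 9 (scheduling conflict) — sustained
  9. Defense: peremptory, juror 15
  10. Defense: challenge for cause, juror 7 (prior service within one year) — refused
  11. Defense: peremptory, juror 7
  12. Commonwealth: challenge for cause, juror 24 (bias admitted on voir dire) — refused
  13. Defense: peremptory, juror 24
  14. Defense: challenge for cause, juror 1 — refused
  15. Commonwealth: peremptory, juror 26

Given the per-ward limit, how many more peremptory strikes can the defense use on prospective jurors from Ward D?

2

Defense peremptories so far: #12, #10, #4, #15, #7, #24 — 6 of 12 used, 6 left overall.
Against Ward D: #15 — 1 used; per-ward cap 3 leaves 2.
Binding limit: min(6, 2) = 2.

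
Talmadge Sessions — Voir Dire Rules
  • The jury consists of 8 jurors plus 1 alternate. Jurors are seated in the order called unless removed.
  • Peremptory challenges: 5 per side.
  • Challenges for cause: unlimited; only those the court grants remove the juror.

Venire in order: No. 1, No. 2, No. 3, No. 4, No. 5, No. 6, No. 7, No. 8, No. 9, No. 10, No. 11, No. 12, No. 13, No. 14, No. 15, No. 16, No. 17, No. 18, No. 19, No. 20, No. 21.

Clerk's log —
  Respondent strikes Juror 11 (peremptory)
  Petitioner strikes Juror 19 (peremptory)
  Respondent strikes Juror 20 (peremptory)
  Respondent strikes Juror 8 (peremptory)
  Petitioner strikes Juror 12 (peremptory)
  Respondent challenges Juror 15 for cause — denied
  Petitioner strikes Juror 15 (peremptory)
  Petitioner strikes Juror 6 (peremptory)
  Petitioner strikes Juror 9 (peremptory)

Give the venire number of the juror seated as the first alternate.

14

Removed: #6, #8, #9, #11, #12, #15, #19, #20.
Seating in order: seats 1–8 → #1, #2, #3, #4, #5, #7, #10, #13; alternates → #14.
So alternate 1 is #14.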